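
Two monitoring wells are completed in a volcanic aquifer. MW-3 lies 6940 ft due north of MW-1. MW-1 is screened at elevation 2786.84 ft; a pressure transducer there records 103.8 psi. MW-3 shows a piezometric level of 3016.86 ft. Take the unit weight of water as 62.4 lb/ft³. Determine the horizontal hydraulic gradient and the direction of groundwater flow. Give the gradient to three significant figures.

i ≈ 0.00137; groundwater flows toward the north

Pressure head at MW-1: ψ = 144·P/γ = 144 × 103.8 / 62.4 = 239.54 ft.
Total head at MW-1: h = z + ψ = 2786.84 + 239.54 = 3026.38 ft.
Total head at MW-3: h = 3016.86 ft (water level in the piezometer is the total head).
Head difference: h(MW-1) − h(MW-3) = 3026.38 − 3016.86 = 9.52 ft.
Hydraulic gradient: i = |Δh| / L = 9.52 / 6940 = 0.00137.
Flow is from higher to lower head: from MW-1 toward MW-3, i.e. toward the north.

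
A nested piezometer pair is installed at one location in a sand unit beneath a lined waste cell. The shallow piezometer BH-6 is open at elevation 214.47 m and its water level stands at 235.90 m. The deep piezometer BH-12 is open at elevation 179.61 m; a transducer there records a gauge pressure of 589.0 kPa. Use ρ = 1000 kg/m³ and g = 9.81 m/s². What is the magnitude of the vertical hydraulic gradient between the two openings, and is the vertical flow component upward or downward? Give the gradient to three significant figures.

|i_v| ≈ 0.108; vertical flow is upward

Total head at BH-6: h = 235.90 m (water level in the standpipe).
Pressure head at BH-12: ψ = P/(ρg) = 589.0×1000 / (1000 × 9.81) = 60.04 m.
Total head at BH-12: h = z + ψ = 179.61 + 60.04 = 239.65 m.
Δh = h(BH-6) − h(BH-12) = 235.90 − 239.65 = -3.75 m.
Vertical separation Δz = 214.47 − 179.61 = 34.86 m.
|i_v| = |Δh| / Δz = 3.75 / 34.86 = 0.108.
Head is higher in the deep piezometer, so vertical flow is upward (discharge condition).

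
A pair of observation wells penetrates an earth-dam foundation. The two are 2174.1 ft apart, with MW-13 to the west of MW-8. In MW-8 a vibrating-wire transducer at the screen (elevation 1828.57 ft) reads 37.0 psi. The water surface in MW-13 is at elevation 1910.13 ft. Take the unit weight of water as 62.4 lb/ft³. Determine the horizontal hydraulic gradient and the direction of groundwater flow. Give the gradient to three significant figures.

Pressure head at MW-8: ψ = 144·P/γ = 144 × 37.0 / 62.4 = 85.38 ft.
Total head at MW-8: h = z + ψ = 1828.57 + 85.38 = 1913.95 ft.
Total head at MW-13: h = 1910.13 ft (water level in the piezometer is the total head).
Head difference: h(MW-8) − h(MW-13) = 1913.95 − 1910.13 = 3.82 ft.
Hydraulic gradient: i = |Δh| / L = 3.82 / 2174.1 = 0.00176.
Flow is from higher to lower head: from MW-8 toward MW-13, i.e. toward the west.

i ≈ 0.00176; groundwater flows toward the west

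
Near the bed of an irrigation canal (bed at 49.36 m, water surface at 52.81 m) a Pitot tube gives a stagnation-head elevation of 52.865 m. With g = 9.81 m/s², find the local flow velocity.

Near the bed, under hydrostatic conditions, the piezometric head (z + ψ) equals the free-surface elevation, 52.81 m.
Velocity head = total − piezometric = 52.865 − 52.81 = 0.055 m.
v = √(2g·h_v) = √(2 × 9.81 × 0.055) = 1.04 m/s.

v ≈ 1.04 m/s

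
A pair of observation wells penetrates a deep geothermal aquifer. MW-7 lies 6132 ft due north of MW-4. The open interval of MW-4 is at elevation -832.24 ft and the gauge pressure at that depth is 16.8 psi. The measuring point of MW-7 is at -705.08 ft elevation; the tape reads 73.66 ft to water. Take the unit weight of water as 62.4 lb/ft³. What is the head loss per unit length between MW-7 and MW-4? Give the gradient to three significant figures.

i ≈ 0.00240 ft/ft

Pressure head at MW-4: ψ = 144·P/γ = 144 × 16.8 / 62.4 = 38.77 ft.
Total head at MW-4: h = z + ψ = -832.24 + 38.77 = -793.47 ft.
Total head at MW-7: h = -705.08 − 73.66 = -778.74 ft.
Head difference: h(MW-4) − h(MW-7) = -793.47 − (-778.74) = -14.73 ft.
Hydraulic gradient: i = |Δh| / L = 14.73 / 6132 = 0.00240.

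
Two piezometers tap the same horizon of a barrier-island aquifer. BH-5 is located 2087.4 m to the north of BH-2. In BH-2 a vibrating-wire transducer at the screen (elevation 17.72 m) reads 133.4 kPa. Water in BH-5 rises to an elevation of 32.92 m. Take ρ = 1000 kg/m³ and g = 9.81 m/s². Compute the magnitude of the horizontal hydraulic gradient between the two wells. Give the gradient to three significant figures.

Pressure head at BH-2: ψ = P/(ρg) = 133.4×1000 / (1000 × 9.81) = 13.60 m.
Total head at BH-2: h = z + ψ = 17.72 + 13.60 = 31.32 m.
Total head at BH-5: h = 32.92 m (water level in the piezometer is the total head).
Head difference: h(BH-2) − h(BH-5) = 31.32 − 32.92 = -1.60 m.
Hydraulic gradient: i = |Δh| / L = 1.60 / 2087.4 = 0.000767.

i ≈ 0.000767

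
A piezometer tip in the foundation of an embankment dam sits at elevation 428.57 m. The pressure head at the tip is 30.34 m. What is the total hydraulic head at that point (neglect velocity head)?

h ≈ 458.91 m

h = z + ψ = 428.57 + 30.34 = 458.91 m.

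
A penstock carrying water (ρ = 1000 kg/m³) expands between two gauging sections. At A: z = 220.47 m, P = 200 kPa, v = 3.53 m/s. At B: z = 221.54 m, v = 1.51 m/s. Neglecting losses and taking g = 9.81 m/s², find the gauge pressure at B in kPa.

Pressure head at A: ψ₁ = P₁/(ρg) = 200×1000 / (1000 × 9.81) = 20.39 m.
Velocity heads: v₁²/2g = 3.53²/19.62 = 0.635 m; v₂²/2g = 1.51²/19.62 = 0.116 m.
Total head H = z₁ + ψ₁ + v₁²/2g = 220.47 + 20.39 + 0.635 = 241.50 m.
ψ₂ = H − z₂ − v₂²/2g = 241.50 − 221.54 − 0.116 = 19.84 m.
P₂ = ρgψ₂ = 1000 × 9.81 × 19.84 ≈ 195 kPa.

P₂ ≈ 195 kPa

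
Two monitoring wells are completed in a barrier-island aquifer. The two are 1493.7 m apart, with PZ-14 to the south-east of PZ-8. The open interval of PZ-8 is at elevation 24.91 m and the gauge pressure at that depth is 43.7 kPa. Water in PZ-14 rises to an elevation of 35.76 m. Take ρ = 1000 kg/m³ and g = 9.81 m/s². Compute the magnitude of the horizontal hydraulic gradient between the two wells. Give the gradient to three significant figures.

Pressure head at PZ-8: ψ = P/(ρg) = 43.7×1000 / (1000 × 9.81) = 4.45 m.
Total head at PZ-8: h = z + ψ = 24.91 + 4.45 = 29.36 m.
Total head at PZ-14: h = 35.76 m (water level in the piezometer is the total head).
Head difference: h(PZ-8) − h(PZ-14) = 29.36 − 35.76 = -6.40 m.
Hydraulic gradient: i = |Δh| / L = 6.40 / 1493.7 = 0.00428.

i ≈ 0.00428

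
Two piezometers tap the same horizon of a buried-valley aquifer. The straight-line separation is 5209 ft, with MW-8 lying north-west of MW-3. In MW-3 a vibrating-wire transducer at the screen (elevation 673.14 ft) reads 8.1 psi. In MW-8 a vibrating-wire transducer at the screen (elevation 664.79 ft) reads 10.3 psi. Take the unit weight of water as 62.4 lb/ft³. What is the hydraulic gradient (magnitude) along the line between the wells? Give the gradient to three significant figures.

i ≈ 0.000628

Pressure head at MW-3: ψ = 144·P/γ = 144 × 8.1 / 62.4 = 18.69 ft.
Total head at MW-3: h = z + ψ = 673.14 + 18.69 = 691.83 ft.
Pressure head at MW-8: ψ = 144·P/γ = 144 × 10.3 / 62.4 = 23.77 ft.
Total head at MW-8: h = z + ψ = 664.79 + 23.77 = 688.56 ft.
Head difference: h(MW-3) − h(MW-8) = 691.83 − 688.56 = 3.27 ft.
Hydraulic gradient: i = |Δh| / L = 3.27 / 5209 = 0.000628.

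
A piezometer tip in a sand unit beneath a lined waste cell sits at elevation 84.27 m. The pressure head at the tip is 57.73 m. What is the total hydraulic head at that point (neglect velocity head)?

h ≈ 142.00 m

h = z + ψ = 84.27 + 57.73 = 142.00 m.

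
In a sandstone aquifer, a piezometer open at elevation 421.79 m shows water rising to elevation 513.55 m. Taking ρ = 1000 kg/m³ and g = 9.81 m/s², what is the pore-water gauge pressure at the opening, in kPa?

P ≈ 900 kPa

Pressure head ψ = h − z = 513.55 − 421.79 = 91.76 m.
P = ρgψ = 1000 × 9.81 × 91.76 = 900166 Pa ≈ 900 kPa.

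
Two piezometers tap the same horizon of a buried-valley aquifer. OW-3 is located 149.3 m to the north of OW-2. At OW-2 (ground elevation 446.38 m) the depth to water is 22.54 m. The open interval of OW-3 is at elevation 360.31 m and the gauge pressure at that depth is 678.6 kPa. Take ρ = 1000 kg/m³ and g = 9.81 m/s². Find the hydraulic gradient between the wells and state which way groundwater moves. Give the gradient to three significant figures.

i ≈ 0.0378; groundwater flows toward the south

Total head at OW-2: h = 446.38 − 22.54 = 423.84 m.
Pressure head at OW-3: ψ = P/(ρg) = 678.6×1000 / (1000 × 9.81) = 69.17 m.
Total head at OW-3: h = z + ψ = 360.31 + 69.17 = 429.48 m.
Head difference: h(OW-2) − h(OW-3) = 423.84 − 429.48 = -5.64 m.
Hydraulic gradient: i = |Δh| / L = 5.64 / 149.3 = 0.0378.
Flow is from higher to lower head: from OW-3 toward OW-2, i.e. toward the south.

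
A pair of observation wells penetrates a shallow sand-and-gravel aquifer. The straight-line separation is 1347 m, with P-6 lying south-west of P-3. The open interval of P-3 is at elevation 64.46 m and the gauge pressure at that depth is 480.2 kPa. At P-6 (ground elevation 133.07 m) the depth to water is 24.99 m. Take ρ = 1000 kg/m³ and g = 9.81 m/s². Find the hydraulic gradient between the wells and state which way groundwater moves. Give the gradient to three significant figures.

Pressure head at P-3: ψ = P/(ρg) = 480.2×1000 / (1000 × 9.81) = 48.95 m.
Total head at P-3: h = z + ψ = 64.46 + 48.95 = 113.41 m.
Total head at P-6: h = 133.07 − 24.99 = 108.08 m.
Head difference: h(P-3) − h(P-6) = 113.41 − 108.08 = 5.33 m.
Hydraulic gradient: i = |Δh| / L = 5.33 / 1347 = 0.00396.
Flow is from higher to lower head: from P-3 toward P-6, i.e. toward the south-west.

i ≈ 0.00396; groundwater flows toward the south-west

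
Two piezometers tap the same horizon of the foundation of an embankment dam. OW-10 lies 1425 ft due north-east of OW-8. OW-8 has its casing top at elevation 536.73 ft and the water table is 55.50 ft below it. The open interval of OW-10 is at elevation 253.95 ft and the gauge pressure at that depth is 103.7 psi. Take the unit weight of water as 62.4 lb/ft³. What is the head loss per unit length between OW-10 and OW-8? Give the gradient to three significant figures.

Total head at OW-8: h = 536.73 − 55.50 = 481.23 ft.
Pressure head at OW-10: ψ = 144·P/γ = 144 × 103.7 / 62.4 = 239.31 ft.
Total head at OW-10: h = z + ψ = 253.95 + 239.31 = 493.26 ft.
Head difference: h(OW-8) − h(OW-10) = 481.23 − 493.26 = -12.03 ft.
Hydraulic gradient: i = |Δh| / L = 12.03 / 1425 = 0.00844.

i ≈ 0.00844 ft/ft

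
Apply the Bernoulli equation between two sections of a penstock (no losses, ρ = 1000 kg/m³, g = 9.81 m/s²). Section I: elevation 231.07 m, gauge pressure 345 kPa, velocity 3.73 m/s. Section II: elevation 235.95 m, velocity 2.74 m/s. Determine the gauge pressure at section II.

Pressure head at I: ψ₁ = P₁/(ρg) = 345×1000 / (1000 × 9.81) = 35.17 m.
Velocity heads: v₁²/2g = 3.73²/19.62 = 0.709 m; v₂²/2g = 2.74²/19.62 = 0.383 m.
Total head H = z₁ + ψ₁ + v₁²/2g = 231.07 + 35.17 + 0.709 = 266.95 m.
ψ₂ = H − z₂ − v₂²/2g = 266.95 − 235.95 − 0.383 = 30.62 m.
P₂ = ρgψ₂ = 1000 × 9.81 × 30.62 ≈ 300 kPa.

P₂ ≈ 300 kPa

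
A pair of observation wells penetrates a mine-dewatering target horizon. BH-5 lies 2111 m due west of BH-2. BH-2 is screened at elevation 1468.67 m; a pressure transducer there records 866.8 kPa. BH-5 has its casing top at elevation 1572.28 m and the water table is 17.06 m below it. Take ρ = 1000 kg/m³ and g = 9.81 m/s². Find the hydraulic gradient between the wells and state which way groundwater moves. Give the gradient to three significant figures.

i ≈ 0.000857; groundwater flows toward the west

Pressure head at BH-2: ψ = P/(ρg) = 866.8×1000 / (1000 × 9.81) = 88.36 m.
Total head at BH-2: h = z + ψ = 1468.67 + 88.36 = 1557.03 m.
Total head at BH-5: h = 1572.28 − 17.06 = 1555.22 m.
Head difference: h(BH-2) − h(BH-5) = 1557.03 − 1555.22 = 1.81 m.
Hydraulic gradient: i = |Δh| / L = 1.81 / 2111 = 0.000857.
Flow is from higher to lower head: from BH-2 toward BH-5, i.e. toward the west.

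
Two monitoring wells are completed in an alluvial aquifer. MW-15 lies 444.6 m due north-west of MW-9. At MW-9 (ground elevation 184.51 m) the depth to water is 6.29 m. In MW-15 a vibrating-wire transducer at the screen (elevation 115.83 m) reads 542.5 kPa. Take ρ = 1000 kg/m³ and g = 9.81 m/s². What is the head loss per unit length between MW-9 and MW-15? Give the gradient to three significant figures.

i ≈ 0.0159 m/m

Total head at MW-9: h = 184.51 − 6.29 = 178.22 m.
Pressure head at MW-15: ψ = P/(ρg) = 542.5×1000 / (1000 × 9.81) = 55.30 m.
Total head at MW-15: h = z + ψ = 115.83 + 55.30 = 171.13 m.
Head difference: h(MW-9) − h(MW-15) = 178.22 − 171.13 = 7.09 m.
Hydraulic gradient: i = |Δh| / L = 7.09 / 444.6 = 0.0159.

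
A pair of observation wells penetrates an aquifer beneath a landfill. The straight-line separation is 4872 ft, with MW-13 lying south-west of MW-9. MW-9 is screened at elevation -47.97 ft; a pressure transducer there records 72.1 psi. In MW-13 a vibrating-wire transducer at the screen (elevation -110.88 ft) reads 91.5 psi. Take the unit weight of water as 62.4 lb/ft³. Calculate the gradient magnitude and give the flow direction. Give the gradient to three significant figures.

Pressure head at MW-9: ψ = 144·P/γ = 144 × 72.1 / 62.4 = 166.38 ft.
Total head at MW-9: h = z + ψ = -47.97 + 166.38 = 118.41 ft.
Pressure head at MW-13: ψ = 144·P/γ = 144 × 91.5 / 62.4 = 211.15 ft.
Total head at MW-13: h = z + ψ = -110.88 + 211.15 = 100.27 ft.
Head difference: h(MW-9) − h(MW-13) = 118.41 − 100.27 = 18.14 ft.
Hydraulic gradient: i = |Δh| / L = 18.14 / 4872 = 0.00372.
Flow is from higher to lower head: from MW-9 toward MW-13, i.e. toward the south-west.

i ≈ 0.00372; groundwater flows toward the south-west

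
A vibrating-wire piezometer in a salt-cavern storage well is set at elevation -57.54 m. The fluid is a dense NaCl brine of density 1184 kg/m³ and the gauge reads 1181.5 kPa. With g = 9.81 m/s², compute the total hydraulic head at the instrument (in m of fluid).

h ≈ 44.18 m

ψ = P/(ρg) = 1181.5×1000 / (1184 × 9.81) = 101.72 m.
h = z + ψ = -57.54 + 101.72 = 44.18 m.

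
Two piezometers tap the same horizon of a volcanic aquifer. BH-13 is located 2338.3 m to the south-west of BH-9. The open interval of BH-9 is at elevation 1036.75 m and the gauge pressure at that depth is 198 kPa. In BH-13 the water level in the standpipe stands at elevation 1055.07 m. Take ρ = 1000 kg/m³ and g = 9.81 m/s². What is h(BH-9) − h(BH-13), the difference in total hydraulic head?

Δh ≈ 1.86 m

Pressure head at BH-9: ψ = P/(ρg) = 198×1000 / (1000 × 9.81) = 20.18 m.
Total head at BH-9: h = z + ψ = 1036.75 + 20.18 = 1056.93 m.
Total head at BH-13: h = 1055.07 m (water level in the piezometer is the total head).
Head difference: h(BH-9) − h(BH-13) = 1056.93 − 1055.07 = 1.86 m.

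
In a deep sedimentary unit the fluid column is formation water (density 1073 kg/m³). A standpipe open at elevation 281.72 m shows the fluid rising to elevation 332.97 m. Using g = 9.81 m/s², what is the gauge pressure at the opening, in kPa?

P ≈ 539 kPa

Pressure head ψ = h − z = 332.97 − 281.72 = 51.25 m.
P = ρgψ = 1073 × 9.81 × 51.25 = 539464 Pa ≈ 539 kPa.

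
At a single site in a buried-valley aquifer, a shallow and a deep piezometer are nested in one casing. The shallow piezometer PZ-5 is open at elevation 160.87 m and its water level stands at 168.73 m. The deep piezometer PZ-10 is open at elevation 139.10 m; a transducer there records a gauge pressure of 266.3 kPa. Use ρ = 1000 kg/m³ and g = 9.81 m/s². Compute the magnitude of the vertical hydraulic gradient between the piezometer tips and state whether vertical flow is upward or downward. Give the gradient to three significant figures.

Total head at PZ-5: h = 168.73 m (water level in the standpipe).
Pressure head at PZ-10: ψ = P/(ρg) = 266.3×1000 / (1000 × 9.81) = 27.15 m.
Total head at PZ-10: h = z + ψ = 139.10 + 27.15 = 166.25 m.
Δh = h(PZ-5) − h(PZ-10) = 168.73 − 166.25 = 2.48 m.
Vertical separation Δz = 160.87 − 139.10 = 21.77 m.
|i_v| = |Δh| / Δz = 2.48 / 21.77 = 0.114.
Head is higher in the shallow piezometer, so vertical flow is downward (recharge condition).

|i_v| ≈ 0.114; vertical flow is downward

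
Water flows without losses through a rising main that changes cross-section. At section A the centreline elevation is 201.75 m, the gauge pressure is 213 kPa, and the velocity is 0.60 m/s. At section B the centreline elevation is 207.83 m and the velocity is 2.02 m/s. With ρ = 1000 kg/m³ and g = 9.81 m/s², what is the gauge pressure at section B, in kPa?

Pressure head at A: ψ₁ = P₁/(ρg) = 213×1000 / (1000 × 9.81) = 21.71 m.
Velocity heads: v₁²/2g = 0.60²/19.62 = 0.018 m; v₂²/2g = 2.02²/19.62 = 0.208 m.
Total head H = z₁ + ψ₁ + v₁²/2g = 201.75 + 21.71 + 0.018 = 223.48 m.
ψ₂ = H − z₂ − v₂²/2g = 223.48 − 207.83 − 0.208 = 15.44 m.
P₂ = ρgψ₂ = 1000 × 9.81 × 15.44 ≈ 151 kPa.

P₂ ≈ 151 kPa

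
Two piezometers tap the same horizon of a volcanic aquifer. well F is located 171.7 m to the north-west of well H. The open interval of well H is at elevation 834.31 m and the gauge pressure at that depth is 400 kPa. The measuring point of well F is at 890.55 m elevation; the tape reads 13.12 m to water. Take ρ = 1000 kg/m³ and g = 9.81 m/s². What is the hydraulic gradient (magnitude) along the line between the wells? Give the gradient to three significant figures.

Pressure head at well H: ψ = P/(ρg) = 400×1000 / (1000 × 9.81) = 40.77 m.
Total head at well H: h = z + ψ = 834.31 + 40.77 = 875.08 m.
Total head at well F: h = 890.55 − 13.12 = 877.43 m.
Head difference: h(well H) − h(well F) = 875.08 − 877.43 = -2.35 m.
Hydraulic gradient: i = |Δh| / L = 2.35 / 171.7 = 0.0137.

i ≈ 0.0137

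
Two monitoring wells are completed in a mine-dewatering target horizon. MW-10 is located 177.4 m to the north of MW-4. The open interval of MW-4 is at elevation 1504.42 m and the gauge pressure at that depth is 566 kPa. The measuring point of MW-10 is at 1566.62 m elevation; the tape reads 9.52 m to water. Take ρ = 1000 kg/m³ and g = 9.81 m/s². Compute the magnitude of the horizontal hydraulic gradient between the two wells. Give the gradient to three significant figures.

Pressure head at MW-4: ψ = P/(ρg) = 566×1000 / (1000 × 9.81) = 57.70 m.
Total head at MW-4: h = z + ψ = 1504.42 + 57.70 = 1562.12 m.
Total head at MW-10: h = 1566.62 − 9.52 = 1557.10 m.
Head difference: h(MW-4) − h(MW-10) = 1562.12 − 1557.10 = 5.02 m.
Hydraulic gradient: i = |Δh| / L = 5.02 / 177.4 = 0.0283.

i ≈ 0.0283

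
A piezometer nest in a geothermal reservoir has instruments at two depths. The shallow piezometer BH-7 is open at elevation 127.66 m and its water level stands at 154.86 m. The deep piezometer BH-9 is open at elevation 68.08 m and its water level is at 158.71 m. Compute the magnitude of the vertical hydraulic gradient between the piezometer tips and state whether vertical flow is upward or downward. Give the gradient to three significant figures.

|i_v| ≈ 0.0646; vertical flow is upward

Total head at BH-7: h = 154.86 m (water level in the standpipe).
Total head at BH-9: h = 158.71 m.
Δh = h(BH-7) − h(BH-9) = 154.86 − 158.71 = -3.85 m.
Vertical separation Δz = 127.66 − 68.08 = 59.58 m.
|i_v| = |Δh| / Δz = 3.85 / 59.58 = 0.0646.
Head is higher in the deep piezometer, so vertical flow is upward (discharge condition).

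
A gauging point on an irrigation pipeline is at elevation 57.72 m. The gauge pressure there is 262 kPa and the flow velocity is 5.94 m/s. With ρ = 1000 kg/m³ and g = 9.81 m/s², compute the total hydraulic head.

h ≈ 86.23 m

Pressure head ψ = P/(ρg) = 262×1000 / (1000 × 9.81) = 26.71 m.
Velocity head = v²/(2g) = 5.94² / (2 × 9.81) = 1.798 m.
h = z + ψ + v²/(2g) = 57.72 + 26.71 + 1.798 = 86.23 m.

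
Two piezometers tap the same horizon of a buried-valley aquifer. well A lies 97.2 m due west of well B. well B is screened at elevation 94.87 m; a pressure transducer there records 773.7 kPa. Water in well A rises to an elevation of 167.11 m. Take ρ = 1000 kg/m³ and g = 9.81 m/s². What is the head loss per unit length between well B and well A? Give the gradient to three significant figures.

Pressure head at well B: ψ = P/(ρg) = 773.7×1000 / (1000 × 9.81) = 78.87 m.
Total head at well B: h = z + ψ = 94.87 + 78.87 = 173.74 m.
Total head at well A: h = 167.11 m (water level in the piezometer is the total head).
Head difference: h(well B) − h(well A) = 173.74 − 167.11 = 6.63 m.
Hydraulic gradient: i = |Δh| / L = 6.63 / 97.2 = 0.0682.

i ≈ 0.0682 m/m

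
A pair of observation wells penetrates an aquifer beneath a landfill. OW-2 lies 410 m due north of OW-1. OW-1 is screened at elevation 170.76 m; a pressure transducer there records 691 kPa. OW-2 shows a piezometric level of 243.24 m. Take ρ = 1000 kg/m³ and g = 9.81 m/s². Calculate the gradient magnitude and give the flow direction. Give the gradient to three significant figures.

Pressure head at OW-1: ψ = P/(ρg) = 691×1000 / (1000 × 9.81) = 70.44 m.
Total head at OW-1: h = z + ψ = 170.76 + 70.44 = 241.20 m.
Total head at OW-2: h = 243.24 m (water level in the piezometer is the total head).
Head difference: h(OW-1) − h(OW-2) = 241.20 − 243.24 = -2.04 m.
Hydraulic gradient: i = |Δh| / L = 2.04 / 410 = 0.00498.
Flow is from higher to lower head: from OW-2 toward OW-1, i.e. toward the south.

i ≈ 0.00498; groundwater flows toward the south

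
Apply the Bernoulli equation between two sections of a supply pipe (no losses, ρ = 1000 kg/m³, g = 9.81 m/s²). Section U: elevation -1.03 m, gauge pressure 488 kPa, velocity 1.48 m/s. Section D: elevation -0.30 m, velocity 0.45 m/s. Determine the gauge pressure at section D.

P₂ ≈ 482 kPa

Pressure head at U: ψ₁ = P₁/(ρg) = 488×1000 / (1000 × 9.81) = 49.75 m.
Velocity heads: v₁²/2g = 1.48²/19.62 = 0.112 m; v₂²/2g = 0.45²/19.62 = 0.010 m.
Total head H = z₁ + ψ₁ + v₁²/2g = -1.03 + 49.75 + 0.112 = 48.83 m.
ψ₂ = H − z₂ − v₂²/2g = 48.83 − (-0.30) − 0.010 = 49.12 m.
P₂ = ρgψ₂ = 1000 × 9.81 × 49.12 ≈ 482 kPa.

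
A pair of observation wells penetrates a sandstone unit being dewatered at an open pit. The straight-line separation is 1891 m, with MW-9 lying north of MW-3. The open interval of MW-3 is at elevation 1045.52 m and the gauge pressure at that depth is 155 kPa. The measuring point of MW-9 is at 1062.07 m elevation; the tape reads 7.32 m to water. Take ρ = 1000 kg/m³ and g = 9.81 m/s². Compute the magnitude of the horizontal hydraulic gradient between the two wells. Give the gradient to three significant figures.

i ≈ 0.00347

Pressure head at MW-3: ψ = P/(ρg) = 155×1000 / (1000 × 9.81) = 15.80 m.
Total head at MW-3: h = z + ψ = 1045.52 + 15.80 = 1061.32 m.
Total head at MW-9: h = 1062.07 − 7.32 = 1054.75 m.
Head difference: h(MW-3) − h(MW-9) = 1061.32 − 1054.75 = 6.57 m.
Hydraulic gradient: i = |Δh| / L = 6.57 / 1891 = 0.00347.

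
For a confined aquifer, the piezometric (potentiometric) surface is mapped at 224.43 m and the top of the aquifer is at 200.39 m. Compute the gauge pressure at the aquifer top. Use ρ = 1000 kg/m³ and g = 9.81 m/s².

Pressure head at the aquifer top: ψ = h − z = 224.43 − 200.39 = 24.04 m.
P = ρgψ = 1000 × 9.81 × 24.04 = 235832 Pa ≈ 236 kPa.

P ≈ 236 kPa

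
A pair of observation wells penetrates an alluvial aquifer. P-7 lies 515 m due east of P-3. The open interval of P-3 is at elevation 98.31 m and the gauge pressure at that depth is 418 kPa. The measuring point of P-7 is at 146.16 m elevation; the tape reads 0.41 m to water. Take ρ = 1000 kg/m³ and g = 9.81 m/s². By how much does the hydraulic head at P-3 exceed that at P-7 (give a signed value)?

Pressure head at P-3: ψ = P/(ρg) = 418×1000 / (1000 × 9.81) = 42.61 m.
Total head at P-3: h = z + ψ = 98.31 + 42.61 = 140.92 m.
Total head at P-7: h = 146.16 − 0.41 = 145.75 m.
Head difference: h(P-3) − h(P-7) = 140.92 − 145.75 = -4.83 m.

Δh ≈ -4.83 m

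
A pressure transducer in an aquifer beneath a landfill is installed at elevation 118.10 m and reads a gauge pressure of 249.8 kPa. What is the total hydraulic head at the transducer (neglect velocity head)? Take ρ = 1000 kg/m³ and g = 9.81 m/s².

ψ = P/(ρg) = 249.8×1000 / (1000 × 9.81) = 25.46 m.
h = z + ψ = 118.10 + 25.46 = 143.56 m.

h ≈ 143.56 m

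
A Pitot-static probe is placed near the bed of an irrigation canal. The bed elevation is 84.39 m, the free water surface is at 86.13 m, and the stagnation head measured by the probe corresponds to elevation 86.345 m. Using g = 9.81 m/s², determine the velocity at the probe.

Near the bed, under hydrostatic conditions, the piezometric head (z + ψ) equals the free-surface elevation, 86.13 m.
Velocity head = total − piezometric = 86.345 − 86.13 = 0.215 m.
v = √(2g·h_v) = √(2 × 9.81 × 0.215) = 2.05 m/s.

v ≈ 2.05 m/s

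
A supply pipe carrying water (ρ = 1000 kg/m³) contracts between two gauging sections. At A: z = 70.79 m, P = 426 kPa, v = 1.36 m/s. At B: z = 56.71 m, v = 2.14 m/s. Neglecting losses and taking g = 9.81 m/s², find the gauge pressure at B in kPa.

P₂ ≈ 563 kPa

Pressure head at A: ψ₁ = P₁/(ρg) = 426×1000 / (1000 × 9.81) = 43.43 m.
Velocity heads: v₁²/2g = 1.36²/19.62 = 0.094 m; v₂²/2g = 2.14²/19.62 = 0.233 m.
Total head H = z₁ + ψ₁ + v₁²/2g = 70.79 + 43.43 + 0.094 = 114.31 m.
ψ₂ = H − z₂ − v₂²/2g = 114.31 − 56.71 − 0.233 = 57.37 m.
P₂ = ρgψ₂ = 1000 × 9.81 × 57.37 ≈ 563 kPa.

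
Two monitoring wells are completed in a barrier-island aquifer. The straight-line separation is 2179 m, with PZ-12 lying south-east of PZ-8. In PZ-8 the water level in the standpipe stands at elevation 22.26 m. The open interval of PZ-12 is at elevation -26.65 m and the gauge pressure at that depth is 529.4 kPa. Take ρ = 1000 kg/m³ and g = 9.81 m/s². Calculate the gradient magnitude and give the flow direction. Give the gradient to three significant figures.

Total head at PZ-8: h = 22.26 m (water level in the piezometer is the total head).
Pressure head at PZ-12: ψ = P/(ρg) = 529.4×1000 / (1000 × 9.81) = 53.97 m.
Total head at PZ-12: h = z + ψ = -26.65 + 53.97 = 27.32 m.
Head difference: h(PZ-8) − h(PZ-12) = 22.26 − 27.32 = -5.06 m.
Hydraulic gradient: i = |Δh| / L = 5.06 / 2179 = 0.00232.
Flow is from higher to lower head: from PZ-12 toward PZ-8, i.e. toward the north-west.

i ≈ 0.00232; groundwater flows toward the north-west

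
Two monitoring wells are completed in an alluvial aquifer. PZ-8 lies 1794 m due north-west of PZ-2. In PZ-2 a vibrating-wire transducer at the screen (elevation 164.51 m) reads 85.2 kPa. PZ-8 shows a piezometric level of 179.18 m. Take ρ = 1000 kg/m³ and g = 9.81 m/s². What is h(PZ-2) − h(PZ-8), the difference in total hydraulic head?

Δh ≈ -5.98 m

Pressure head at PZ-2: ψ = P/(ρg) = 85.2×1000 / (1000 × 9.81) = 8.69 m.
Total head at PZ-2: h = z + ψ = 164.51 + 8.69 = 173.20 m.
Total head at PZ-8: h = 179.18 m (water level in the piezometer is the total head).
Head difference: h(PZ-2) − h(PZ-8) = 173.20 − 179.18 = -5.98 m.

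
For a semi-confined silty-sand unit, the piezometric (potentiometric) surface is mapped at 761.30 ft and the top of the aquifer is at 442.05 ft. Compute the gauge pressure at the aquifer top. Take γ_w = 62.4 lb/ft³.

Pressure head at the aquifer top: ψ = h − z = 761.30 − 442.05 = 319.25 ft.
P = γψ/144 = 62.4 × 319.25 / 144 = 138 psi.

P ≈ 138 psi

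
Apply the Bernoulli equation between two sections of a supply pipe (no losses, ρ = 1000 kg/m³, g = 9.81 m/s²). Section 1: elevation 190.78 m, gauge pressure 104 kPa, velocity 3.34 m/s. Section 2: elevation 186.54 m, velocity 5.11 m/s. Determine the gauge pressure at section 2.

Pressure head at 1: ψ₁ = P₁/(ρg) = 104×1000 / (1000 × 9.81) = 10.60 m.
Velocity heads: v₁²/2g = 3.34²/19.62 = 0.569 m; v₂²/2g = 5.11²/19.62 = 1.331 m.
Total head H = z₁ + ψ₁ + v₁²/2g = 190.78 + 10.60 + 0.569 = 201.95 m.
ψ₂ = H − z₂ − v₂²/2g = 201.95 − 186.54 − 1.331 = 14.08 m.
P₂ = ρgψ₂ = 1000 × 9.81 × 14.08 ≈ 138 kPa.

P₂ ≈ 138 kPa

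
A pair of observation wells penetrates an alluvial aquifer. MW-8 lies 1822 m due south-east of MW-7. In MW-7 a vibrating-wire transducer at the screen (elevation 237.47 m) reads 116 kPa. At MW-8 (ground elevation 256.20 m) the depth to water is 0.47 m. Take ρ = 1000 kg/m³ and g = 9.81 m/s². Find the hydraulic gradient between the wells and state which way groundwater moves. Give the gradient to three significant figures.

Pressure head at MW-7: ψ = P/(ρg) = 116×1000 / (1000 × 9.81) = 11.82 m.
Total head at MW-7: h = z + ψ = 237.47 + 11.82 = 249.29 m.
Total head at MW-8: h = 256.20 − 0.47 = 255.73 m.
Head difference: h(MW-7) − h(MW-8) = 249.29 − 255.73 = -6.44 m.
Hydraulic gradient: i = |Δh| / L = 6.44 / 1822 = 0.00353.
Flow is from higher to lower head: from MW-8 toward MW-7, i.e. toward the north-west.

i ≈ 0.00353; groundwater flows toward the north-west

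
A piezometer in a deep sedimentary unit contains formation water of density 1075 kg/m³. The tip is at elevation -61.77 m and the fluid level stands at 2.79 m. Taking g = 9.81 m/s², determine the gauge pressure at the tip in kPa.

P ≈ 681 kPa

Pressure head ψ = h − z = 2.79 − (-61.77) = 64.56 m.
P = ρgψ = 1075 × 9.81 × 64.56 = 680834 Pa ≈ 681 kPa.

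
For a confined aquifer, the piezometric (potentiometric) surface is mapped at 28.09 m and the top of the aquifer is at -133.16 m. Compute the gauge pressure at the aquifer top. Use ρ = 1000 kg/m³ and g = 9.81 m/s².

Pressure head at the aquifer top: ψ = h − z = 28.09 − (-133.16) = 161.25 m.
P = ρgψ = 1000 × 9.81 × 161.25 = 1581862 Pa ≈ 1580 kPa.

P ≈ 1580 kPa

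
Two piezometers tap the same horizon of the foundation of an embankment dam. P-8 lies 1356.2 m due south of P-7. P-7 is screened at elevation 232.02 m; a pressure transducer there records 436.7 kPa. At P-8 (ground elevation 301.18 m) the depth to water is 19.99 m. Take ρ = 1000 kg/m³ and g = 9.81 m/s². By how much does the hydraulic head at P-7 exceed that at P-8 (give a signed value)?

Δh ≈ -4.65 m

Pressure head at P-7: ψ = P/(ρg) = 436.7×1000 / (1000 × 9.81) = 44.52 m.
Total head at P-7: h = z + ψ = 232.02 + 44.52 = 276.54 m.
Total head at P-8: h = 301.18 − 19.99 = 281.19 m.
Head difference: h(P-7) − h(P-8) = 276.54 − 281.19 = -4.65 m.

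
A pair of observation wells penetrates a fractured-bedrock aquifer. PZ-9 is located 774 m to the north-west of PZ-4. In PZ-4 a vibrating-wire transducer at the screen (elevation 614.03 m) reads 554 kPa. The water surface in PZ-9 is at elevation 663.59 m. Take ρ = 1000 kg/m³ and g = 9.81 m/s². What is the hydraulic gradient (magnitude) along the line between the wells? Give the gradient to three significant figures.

i ≈ 0.00893

Pressure head at PZ-4: ψ = P/(ρg) = 554×1000 / (1000 × 9.81) = 56.47 m.
Total head at PZ-4: h = z + ψ = 614.03 + 56.47 = 670.50 m.
Total head at PZ-9: h = 663.59 m (water level in the piezometer is the total head).
Head difference: h(PZ-4) − h(PZ-9) = 670.50 − 663.59 = 6.91 m.
Hydraulic gradient: i = |Δh| / L = 6.91 / 774 = 0.00893.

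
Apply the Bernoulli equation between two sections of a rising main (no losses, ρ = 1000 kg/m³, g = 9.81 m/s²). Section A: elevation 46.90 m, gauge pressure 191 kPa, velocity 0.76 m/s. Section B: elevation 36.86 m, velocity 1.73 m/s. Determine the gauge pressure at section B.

Pressure head at A: ψ₁ = P₁/(ρg) = 191×1000 / (1000 × 9.81) = 19.47 m.
Velocity heads: v₁²/2g = 0.76²/19.62 = 0.029 m; v₂²/2g = 1.73²/19.62 = 0.153 m.
Total head H = z₁ + ψ₁ + v₁²/2g = 46.90 + 19.47 + 0.029 = 66.40 m.
ψ₂ = H − z₂ − v₂²/2g = 66.40 − 36.86 − 0.153 = 29.39 m.
P₂ = ρgψ₂ = 1000 × 9.81 × 29.39 ≈ 288 kPa.

P₂ ≈ 288 kPa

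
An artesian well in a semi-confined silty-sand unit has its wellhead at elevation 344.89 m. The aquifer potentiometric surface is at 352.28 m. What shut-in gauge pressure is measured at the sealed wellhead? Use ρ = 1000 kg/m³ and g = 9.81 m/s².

Head above the cap: Δh = 352.28 − 344.89 = 7.39 m.
P = ρgΔh = 1000 × 9.81 × 7.39 = 72496 Pa ≈ 72.5 kPa.

P ≈ 72.5 kPa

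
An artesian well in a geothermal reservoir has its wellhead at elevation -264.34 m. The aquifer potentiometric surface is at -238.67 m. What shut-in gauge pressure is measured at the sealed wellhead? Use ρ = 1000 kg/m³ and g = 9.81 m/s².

P ≈ 252 kPa

Head above the cap: Δh = -238.67 − (-264.34) = 25.67 m.
P = ρgΔh = 1000 × 9.81 × 25.67 = 251823 Pa ≈ 252 kPa.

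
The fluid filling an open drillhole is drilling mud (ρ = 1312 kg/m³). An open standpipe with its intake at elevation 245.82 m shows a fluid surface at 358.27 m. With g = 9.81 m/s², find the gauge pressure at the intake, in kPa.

Pressure head ψ = h − z = 358.27 − 245.82 = 112.45 m.
P = ρgψ = 1312 × 9.81 × 112.45 = 1447312 Pa ≈ 1450 kPa.

P ≈ 1450 kPa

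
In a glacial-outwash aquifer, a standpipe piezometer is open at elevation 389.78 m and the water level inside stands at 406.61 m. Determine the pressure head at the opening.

Total head h = 406.61 m (the water-surface elevation in the piezometer).
Pressure head ψ = h − z = 406.61 − 389.78 = 16.83 m.

ψ ≈ 16.83 m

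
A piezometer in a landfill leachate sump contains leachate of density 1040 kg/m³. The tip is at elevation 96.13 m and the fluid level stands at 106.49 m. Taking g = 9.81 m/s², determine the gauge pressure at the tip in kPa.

P ≈ 106 kPa

Pressure head ψ = h − z = 106.49 − 96.13 = 10.36 m.
P = ρgψ = 1040 × 9.81 × 10.36 = 105697 Pa ≈ 106 kPa.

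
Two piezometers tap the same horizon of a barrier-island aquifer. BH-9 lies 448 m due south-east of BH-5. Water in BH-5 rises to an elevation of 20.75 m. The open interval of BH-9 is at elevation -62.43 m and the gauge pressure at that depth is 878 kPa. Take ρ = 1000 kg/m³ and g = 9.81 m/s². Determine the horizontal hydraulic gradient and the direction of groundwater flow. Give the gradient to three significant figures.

i ≈ 0.0141; groundwater flows toward the north-west

Total head at BH-5: h = 20.75 m (water level in the piezometer is the total head).
Pressure head at BH-9: ψ = P/(ρg) = 878×1000 / (1000 × 9.81) = 89.50 m.
Total head at BH-9: h = z + ψ = -62.43 + 89.50 = 27.07 m.
Head difference: h(BH-5) − h(BH-9) = 20.75 − 27.07 = -6.32 m.
Hydraulic gradient: i = |Δh| / L = 6.32 / 448 = 0.0141.
Flow is from higher to lower head: from BH-9 toward BH-5, i.e. toward the north-west.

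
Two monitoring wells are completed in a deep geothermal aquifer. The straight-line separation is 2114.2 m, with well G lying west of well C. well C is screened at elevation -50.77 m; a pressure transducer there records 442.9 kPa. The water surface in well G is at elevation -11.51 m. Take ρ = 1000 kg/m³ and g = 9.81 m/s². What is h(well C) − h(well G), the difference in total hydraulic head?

Pressure head at well C: ψ = P/(ρg) = 442.9×1000 / (1000 × 9.81) = 45.15 m.
Total head at well C: h = z + ψ = -50.77 + 45.15 = -5.62 m.
Total head at well G: h = -11.51 m (water level in the piezometer is the total head).
Head difference: h(well C) − h(well G) = -5.62 − (-11.51) = 5.89 m.

Δh ≈ 5.89 m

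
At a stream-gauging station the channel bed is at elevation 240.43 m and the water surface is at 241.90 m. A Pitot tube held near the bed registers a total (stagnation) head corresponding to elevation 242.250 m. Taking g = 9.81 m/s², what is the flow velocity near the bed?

Near the bed, under hydrostatic conditions, the piezometric head (z + ψ) equals the free-surface elevation, 241.90 m.
Velocity head = total − piezometric = 242.250 − 241.90 = 0.350 m.
v = √(2g·h_v) = √(2 × 9.81 × 0.350) = 2.62 m/s.

v ≈ 2.62 m/s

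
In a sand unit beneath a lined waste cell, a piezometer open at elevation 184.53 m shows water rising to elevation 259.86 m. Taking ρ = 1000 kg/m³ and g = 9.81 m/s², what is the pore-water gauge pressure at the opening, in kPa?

P ≈ 739 kPa

Pressure head ψ = h − z = 259.86 − 184.53 = 75.33 m.
P = ρgψ = 1000 × 9.81 × 75.33 = 738987 Pa ≈ 739 kPa.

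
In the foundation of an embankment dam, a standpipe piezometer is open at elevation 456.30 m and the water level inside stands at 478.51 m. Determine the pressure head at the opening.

Total head h = 478.51 m (the water-surface elevation in the piezometer).
Pressure head ψ = h − z = 478.51 − 456.30 = 22.21 m.

ψ ≈ 22.21 m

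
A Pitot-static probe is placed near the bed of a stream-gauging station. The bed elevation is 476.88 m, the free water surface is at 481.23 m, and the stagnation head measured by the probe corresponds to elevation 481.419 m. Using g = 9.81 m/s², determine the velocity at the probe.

Near the bed, under hydrostatic conditions, the piezometric head (z + ψ) equals the free-surface elevation, 481.23 m.
Velocity head = total − piezometric = 481.419 − 481.23 = 0.189 m.
v = √(2g·h_v) = √(2 × 9.81 × 0.189) = 1.93 m/s.

v ≈ 1.93 m/s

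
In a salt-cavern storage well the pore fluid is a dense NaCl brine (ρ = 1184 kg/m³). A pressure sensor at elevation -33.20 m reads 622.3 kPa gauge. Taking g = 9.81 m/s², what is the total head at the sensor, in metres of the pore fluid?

h ≈ 20.38 m

ψ = P/(ρg) = 622.3×1000 / (1184 × 9.81) = 53.58 m.
h = z + ψ = -33.20 + 53.58 = 20.38 m.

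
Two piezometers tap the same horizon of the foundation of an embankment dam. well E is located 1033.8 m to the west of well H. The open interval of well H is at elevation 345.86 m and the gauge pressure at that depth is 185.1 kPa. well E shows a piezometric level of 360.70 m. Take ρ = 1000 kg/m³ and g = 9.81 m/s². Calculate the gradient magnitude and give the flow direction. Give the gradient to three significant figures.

Pressure head at well H: ψ = P/(ρg) = 185.1×1000 / (1000 × 9.81) = 18.87 m.
Total head at well H: h = z + ψ = 345.86 + 18.87 = 364.73 m.
Total head at well E: h = 360.70 m (water level in the piezometer is the total head).
Head difference: h(well H) − h(well E) = 364.73 − 360.70 = 4.03 m.
Hydraulic gradient: i = |Δh| / L = 4.03 / 1033.8 = 0.00390.
Flow is from higher to lower head: from well H toward well E, i.e. toward the west.

i ≈ 0.00390; groundwater flows toward the west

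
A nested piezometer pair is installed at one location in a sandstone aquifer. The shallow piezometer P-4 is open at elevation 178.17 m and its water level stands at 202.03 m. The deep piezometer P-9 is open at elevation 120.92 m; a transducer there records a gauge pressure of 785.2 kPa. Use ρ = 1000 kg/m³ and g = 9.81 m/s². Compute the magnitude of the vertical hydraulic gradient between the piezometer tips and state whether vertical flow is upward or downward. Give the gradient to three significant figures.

|i_v| ≈ 0.0187; vertical flow is downward

Total head at P-4: h = 202.03 m (water level in the standpipe).
Pressure head at P-9: ψ = P/(ρg) = 785.2×1000 / (1000 × 9.81) = 80.04 m.
Total head at P-9: h = z + ψ = 120.92 + 80.04 = 200.96 m.
Δh = h(P-4) − h(P-9) = 202.03 − 200.96 = 1.07 m.
Vertical separation Δz = 178.17 − 120.92 = 57.25 m.
|i_v| = |Δh| / Δz = 1.07 / 57.25 = 0.0187.
Head is higher in the shallow piezometer, so vertical flow is downward (recharge condition).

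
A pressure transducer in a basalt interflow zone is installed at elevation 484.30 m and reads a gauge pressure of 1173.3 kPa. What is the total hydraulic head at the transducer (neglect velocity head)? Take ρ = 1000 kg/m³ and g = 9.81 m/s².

h ≈ 603.90 m

ψ = P/(ρg) = 1173.3×1000 / (1000 × 9.81) = 119.60 m.
h = z + ψ = 484.30 + 119.60 = 603.90 m.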